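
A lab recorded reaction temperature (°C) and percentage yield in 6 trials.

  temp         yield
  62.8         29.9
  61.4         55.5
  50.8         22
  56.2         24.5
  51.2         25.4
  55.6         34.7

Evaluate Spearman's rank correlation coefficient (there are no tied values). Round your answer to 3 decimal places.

0.600

Rank temp: 6, 5, 1, 4, 2, 3
Rank yield: 4, 6, 1, 2, 3, 5
d = rank(temp) − rank(yield): 2, -1, 0, 2, -1, -2; Σd² = 14
ρ = 1 − 6Σd² / [n(n²−1)] = 1 − 6×14 / (6×35) = 1 − 84/210 ≈ 0.600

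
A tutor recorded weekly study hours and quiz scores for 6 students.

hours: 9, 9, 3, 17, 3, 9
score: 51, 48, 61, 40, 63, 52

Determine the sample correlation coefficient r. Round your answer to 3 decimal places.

n = 6, Σx = 50, Σy = 315, Σx² = 550, Σy² = 16899, Σxy = 2411
nΣxy − ΣxΣy = 14466 − 15750 = -1284
nΣx² − (Σx)² = 3300 − 2500 = 800; nΣy² − (Σy)² = 101394 − 99225 = 2169
r = -1284 / √(800 × 2169) = -1284 / 1317.2699 ≈ -0.975

-0.975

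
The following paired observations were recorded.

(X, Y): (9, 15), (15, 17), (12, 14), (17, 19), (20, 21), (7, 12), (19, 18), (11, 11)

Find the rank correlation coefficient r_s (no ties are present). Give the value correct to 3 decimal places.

0.857

Rank X: 2, 5, 4, 6, 8, 1, 7, 3
Rank Y: 4, 5, 3, 7, 8, 2, 6, 1
d = rank(X) − rank(Y): -2, 0, 1, -1, 0, -1, 1, 2; Σd² = 12
ρ = 1 − 6Σd² / [n(n²−1)] = 1 − 6×12 / (8×63) = 1 − 72/504 ≈ 0.857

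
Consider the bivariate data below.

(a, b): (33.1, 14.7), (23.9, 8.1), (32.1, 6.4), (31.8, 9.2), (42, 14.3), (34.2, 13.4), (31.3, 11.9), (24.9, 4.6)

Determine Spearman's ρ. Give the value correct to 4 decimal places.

Rank a: 6, 1, 5, 4, 8, 7, 3, 2
Rank b: 8, 3, 2, 4, 7, 6, 5, 1
d = rank(a) − rank(b): -2, -2, 3, 0, 1, 1, -2, 1; Σd² = 24
ρ = 1 − 6Σd² / [n(n²−1)] = 1 − 6×24 / (8×63) = 1 − 144/504 ≈ 0.7143

0.7143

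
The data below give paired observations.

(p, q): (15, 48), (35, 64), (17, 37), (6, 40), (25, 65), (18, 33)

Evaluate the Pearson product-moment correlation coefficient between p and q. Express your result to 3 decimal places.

n = 6, Σp = 116, Σq = 287, Σp² = 2724, Σq² = 14683, Σpq = 6048
nΣpq − ΣpΣq = 36288 − 33292 = 2996
nΣp² − (Σp)² = 16344 − 13456 = 2888; nΣq² − (Σq)² = 88098 − 82369 = 5729
r = 2996 / √(2888 × 5729) = 2996 / 4067.5978 ≈ 0.737

0.737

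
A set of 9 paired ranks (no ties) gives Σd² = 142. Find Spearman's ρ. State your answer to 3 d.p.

ρ = 1 − 6Σd² / [n(n²−1)] = 1 − 6×142 / (9×80)
  = 1 − 852/720 = 1 − 1.1833 ≈ -0.183

-0.183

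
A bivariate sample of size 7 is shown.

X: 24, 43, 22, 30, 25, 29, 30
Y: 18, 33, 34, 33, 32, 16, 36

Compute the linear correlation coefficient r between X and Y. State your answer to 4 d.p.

0.2196

n = 7, ΣX = 203, ΣY = 202, ΣX² = 6175, ΣY² = 6234, ΣXY = 5933
nΣXY − ΣXΣY = 41531 − 41006 = 525
nΣX² − (ΣX)² = 43225 − 41209 = 2016; nΣY² − (ΣY)² = 43638 − 40804 = 2834
r = 525 / √(2016 × 2834) = 525 / 2390.2602 ≈ 0.2196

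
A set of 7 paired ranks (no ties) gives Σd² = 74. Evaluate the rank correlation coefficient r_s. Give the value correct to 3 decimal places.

ρ = 1 − 6Σd² / [n(n²−1)] = 1 − 6×74 / (7×48)
  = 1 − 444/336 = 1 − 1.3214 ≈ -0.321

-0.321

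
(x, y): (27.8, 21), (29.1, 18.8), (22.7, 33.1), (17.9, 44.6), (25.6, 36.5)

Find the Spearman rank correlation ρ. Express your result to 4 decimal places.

-0.9000

Rank x: 4, 5, 2, 1, 3
Rank y: 2, 1, 3, 5, 4
d = rank(x) − rank(y): 2, 4, -1, -4, -1; Σd² = 38
ρ = 1 − 6Σd² / [n(n²−1)] = 1 − 6×38 / (5×24) = 1 − 228/120 ≈ -0.9000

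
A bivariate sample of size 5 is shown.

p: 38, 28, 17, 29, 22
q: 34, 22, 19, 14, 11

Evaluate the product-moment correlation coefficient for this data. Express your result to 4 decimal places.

n = 5, Σp = 134, Σq = 100, Σp² = 3842, Σq² = 2318, Σpq = 2879
nΣpq − ΣpΣq = 14395 − 13400 = 995
nΣp² − (Σp)² = 19210 − 17956 = 1254; nΣq² − (Σq)² = 11590 − 10000 = 1590
r = 995 / √(1254 × 1590) = 995 / 1412.0411 ≈ 0.7047

0.7047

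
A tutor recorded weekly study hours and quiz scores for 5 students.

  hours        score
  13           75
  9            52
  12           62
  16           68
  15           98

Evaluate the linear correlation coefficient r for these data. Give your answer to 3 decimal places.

n = 5, Σx = 65, Σy = 355, Σx² = 875, Σy² = 26401, Σxy = 4745
nΣxy − ΣxΣy = 23725 − 23075 = 650
nΣx² − (Σx)² = 4375 − 4225 = 150; nΣy² − (Σy)² = 132005 − 126025 = 5980
r = 650 / √(150 × 5980) = 650 / 947.1008 ≈ 0.686

0.686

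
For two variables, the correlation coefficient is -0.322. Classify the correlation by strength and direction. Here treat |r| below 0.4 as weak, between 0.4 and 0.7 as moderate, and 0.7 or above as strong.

r = -0.322 < 0 so the relationship is negative.
|r| = 0.322, which falls in the weak range.

weak negative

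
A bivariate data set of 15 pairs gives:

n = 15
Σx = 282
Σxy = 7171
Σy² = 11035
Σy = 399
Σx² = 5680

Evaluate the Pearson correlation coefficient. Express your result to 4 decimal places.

r = (nΣxy − ΣxΣy) / √[(nΣx² − (Σx)²)(nΣy² − (Σy)²)]
Numerator: 15×7171 − 282×399 = -4953
Denominator: √[(85200 − 79524)(165525 − 159201)] = √[5676 × 6324] = 5991.2456
r = -4953 / 5991.2456 ≈ -0.8267

-0.8267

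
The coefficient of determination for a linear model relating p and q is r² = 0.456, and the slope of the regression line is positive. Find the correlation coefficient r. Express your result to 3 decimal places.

|r| = √0.456 = 0.675
The association is positive, so r = 0.675.

0.675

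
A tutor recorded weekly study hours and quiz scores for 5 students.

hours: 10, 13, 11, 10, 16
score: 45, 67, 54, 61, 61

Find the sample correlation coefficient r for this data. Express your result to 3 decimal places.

0.524

n = 5, Σx = 60, Σy = 288, Σx² = 746, Σy² = 16872, Σxy = 3501
nΣxy − ΣxΣy = 17505 − 17280 = 225
nΣx² − (Σx)² = 3730 − 3600 = 130; nΣy² − (Σy)² = 84360 − 82944 = 1416
r = 225 / √(130 × 1416) = 225 / 429.0455 ≈ 0.524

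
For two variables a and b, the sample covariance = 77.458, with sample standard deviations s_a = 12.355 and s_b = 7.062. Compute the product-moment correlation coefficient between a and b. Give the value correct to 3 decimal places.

r = Cov(a,b) / (s_a · s_b) = 77.458 / (12.355 × 7.062)
  = 77.458 / 87.2510 ≈ 0.888

0.888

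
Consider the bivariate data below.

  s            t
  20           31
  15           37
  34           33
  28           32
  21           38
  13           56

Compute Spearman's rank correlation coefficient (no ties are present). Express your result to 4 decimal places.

Rank s: 3, 2, 6, 5, 4, 1
Rank t: 1, 4, 3, 2, 5, 6
d = rank(s) − rank(t): 2, -2, 3, 3, -1, -5; Σd² = 52
ρ = 1 − 6Σd² / [n(n²−1)] = 1 − 6×52 / (6×35) = 1 − 312/210 ≈ -0.4857

-0.4857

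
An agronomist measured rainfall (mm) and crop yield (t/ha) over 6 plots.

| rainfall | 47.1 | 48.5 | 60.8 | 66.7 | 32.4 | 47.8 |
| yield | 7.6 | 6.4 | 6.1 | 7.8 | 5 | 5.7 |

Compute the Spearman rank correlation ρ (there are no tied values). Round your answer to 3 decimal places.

Rank rainfall: 2, 4, 5, 6, 1, 3
Rank yield: 5, 4, 3, 6, 1, 2
d = rank(rainfall) − rank(yield): -3, 0, 2, 0, 0, 1; Σd² = 14
ρ = 1 − 6Σd² / [n(n²−1)] = 1 − 6×14 / (6×35) = 1 − 84/210 ≈ 0.600

0.600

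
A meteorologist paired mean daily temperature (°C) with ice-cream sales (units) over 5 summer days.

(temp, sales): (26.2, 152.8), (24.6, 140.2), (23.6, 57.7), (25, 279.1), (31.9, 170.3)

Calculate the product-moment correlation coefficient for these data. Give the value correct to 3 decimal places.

0.204

n = 5, Σx = 131.3, Σy = 800.1, Σx² = 3491.17, Σy² = 153232.07, Σxy = 21224.07
nΣxy − ΣxΣy = 106120.35 − 105053.13 = 1067.22
nΣx² − (Σx)² = 17455.85 − 17239.69 = 216.16; nΣy² − (Σy)² = 766160.35 − 640160.01 = 126000.34
r = 1067.22 / √(216.16 × 126000.34) = 1067.22 / 5218.8345 ≈ 0.204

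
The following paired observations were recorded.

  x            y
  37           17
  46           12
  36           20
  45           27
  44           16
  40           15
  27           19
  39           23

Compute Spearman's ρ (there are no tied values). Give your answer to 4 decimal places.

-0.3095

Rank x: 3, 8, 2, 7, 6, 5, 1, 4
Rank y: 4, 1, 6, 8, 3, 2, 5, 7
d = rank(x) − rank(y): -1, 7, -4, -1, 3, 3, -4, -3; Σd² = 110
ρ = 1 − 6Σd² / [n(n²−1)] = 1 − 6×110 / (8×63) = 1 − 660/504 ≈ -0.3095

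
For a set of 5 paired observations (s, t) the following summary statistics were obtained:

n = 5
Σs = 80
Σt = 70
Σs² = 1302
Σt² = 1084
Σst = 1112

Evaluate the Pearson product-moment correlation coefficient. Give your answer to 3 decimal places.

r = (nΣst − ΣsΣt) / √[(nΣs² − (Σs)²)(nΣt² − (Σt)²)]
Numerator: 5×1112 − 80×70 = -40
Denominator: √[(6510 − 6400)(5420 − 4900)] = √[110 × 520] = 239.1652
r = -40 / 239.1652 ≈ -0.167

-0.167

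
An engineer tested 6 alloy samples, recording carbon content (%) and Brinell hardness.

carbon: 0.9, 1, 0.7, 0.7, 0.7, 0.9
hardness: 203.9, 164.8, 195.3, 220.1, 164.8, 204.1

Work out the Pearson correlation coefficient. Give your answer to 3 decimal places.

n = 6, Σx = 4.9, Σy = 1153, Σx² = 4.09, Σy² = 224136.2, Σxy = 938.14
nΣxy − ΣxΣy = 5628.84 − 5649.7 = -20.86
nΣx² − (Σx)² = 24.54 − 24.01 = 0.53; nΣy² − (Σy)² = 1344817.2 − 1329409 = 15408.2
r = -20.86 / √(0.53 × 15408.2) = -20.86 / 90.3678 ≈ -0.231

-0.231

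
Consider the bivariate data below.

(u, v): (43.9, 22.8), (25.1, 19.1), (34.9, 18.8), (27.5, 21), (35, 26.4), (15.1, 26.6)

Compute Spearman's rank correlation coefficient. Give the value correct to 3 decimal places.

-0.086

Rank u: 6, 2, 4, 3, 5, 1
Rank v: 4, 2, 1, 3, 5, 6
d = rank(u) − rank(v): 2, 0, 3, 0, 0, -5; Σd² = 38
ρ = 1 − 6Σd² / [n(n²−1)] = 1 − 6×38 / (6×35) = 1 − 228/210 ≈ -0.086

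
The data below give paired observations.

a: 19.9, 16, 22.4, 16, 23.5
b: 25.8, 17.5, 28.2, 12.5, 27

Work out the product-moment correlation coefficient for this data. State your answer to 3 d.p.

0.921

n = 5, Σa = 97.8, Σb = 111, Σa² = 1962.02, Σb² = 2652.38, Σab = 2259.6
nΣab − ΣaΣb = 11298 − 10855.8 = 442.2
nΣa² − (Σa)² = 9810.1 − 9564.84 = 245.26; nΣb² − (Σb)² = 13261.9 − 12321 = 940.9
r = 442.2 / √(245.26 × 940.9) = 442.2 / 480.3802 ≈ 0.921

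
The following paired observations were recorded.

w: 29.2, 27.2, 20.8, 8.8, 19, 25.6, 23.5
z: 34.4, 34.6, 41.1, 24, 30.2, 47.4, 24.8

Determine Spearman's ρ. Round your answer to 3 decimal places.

0.500

Rank w: 7, 6, 3, 1, 2, 5, 4
Rank z: 4, 5, 6, 1, 3, 7, 2
d = rank(w) − rank(z): 3, 1, -3, 0, -1, -2, 2; Σd² = 28
ρ = 1 − 6Σd² / [n(n²−1)] = 1 − 6×28 / (7×48) = 1 − 168/336 ≈ 0.500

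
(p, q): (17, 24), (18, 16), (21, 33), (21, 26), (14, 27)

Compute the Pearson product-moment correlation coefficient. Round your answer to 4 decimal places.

0.2733

n = 5, Σp = 91, Σq = 126, Σp² = 1691, Σq² = 3326, Σpq = 2313
nΣpq − ΣpΣq = 11565 − 11466 = 99
nΣp² − (Σp)² = 8455 − 8281 = 174; nΣq² − (Σq)² = 16630 − 15876 = 754
r = 99 / √(174 × 754) = 99 / 362.2099 ≈ 0.2733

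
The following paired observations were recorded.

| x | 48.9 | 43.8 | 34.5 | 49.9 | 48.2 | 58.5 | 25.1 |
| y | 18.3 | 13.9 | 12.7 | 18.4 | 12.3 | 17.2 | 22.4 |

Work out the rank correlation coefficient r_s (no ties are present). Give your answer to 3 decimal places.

Rank x: 5, 3, 2, 6, 4, 7, 1
Rank y: 5, 3, 2, 6, 1, 4, 7
d = rank(x) − rank(y): 0, 0, 0, 0, 3, 3, -6; Σd² = 54
ρ = 1 − 6Σd² / [n(n²−1)] = 1 − 6×54 / (7×48) = 1 − 324/336 ≈ 0.036

0.036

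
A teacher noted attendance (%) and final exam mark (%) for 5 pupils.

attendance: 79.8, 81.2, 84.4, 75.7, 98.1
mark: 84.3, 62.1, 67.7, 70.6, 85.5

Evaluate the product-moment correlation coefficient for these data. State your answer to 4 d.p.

0.5004

n = 5, Σx = 419.2, Σy = 370.2, Σx² = 35438.94, Σy² = 27840.8, Σxy = 31215.51
nΣxy − ΣxΣy = 156077.55 − 155187.84 = 889.71
nΣx² − (Σx)² = 177194.7 − 175728.64 = 1466.06; nΣy² − (Σy)² = 139204 − 137048.04 = 2155.96
r = 889.71 / √(1466.06 × 2155.96) = 889.71 / 1777.8545 ≈ 0.5004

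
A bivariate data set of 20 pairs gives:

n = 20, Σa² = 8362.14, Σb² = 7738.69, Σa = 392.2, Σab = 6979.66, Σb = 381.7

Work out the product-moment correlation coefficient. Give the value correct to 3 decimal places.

-0.916

r = (nΣab − ΣaΣb) / √[(nΣa² − (Σa)²)(nΣb² − (Σb)²)]
Numerator: 20×6979.66 − 392.2×381.7 = -10109.54
Denominator: √[(167242.8 − 153820.84)(154773.8 − 145694.89)] = √[13421.96 × 9078.91] = 11038.8753
r = -10109.54 / 11038.8753 ≈ -0.916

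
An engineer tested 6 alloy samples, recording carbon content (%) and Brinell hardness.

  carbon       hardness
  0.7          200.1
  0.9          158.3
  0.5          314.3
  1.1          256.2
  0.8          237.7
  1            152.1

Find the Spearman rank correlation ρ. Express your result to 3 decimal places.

Rank carbon: 2, 4, 1, 6, 3, 5
Rank hardness: 3, 2, 6, 5, 4, 1
d = rank(carbon) − rank(hardness): -1, 2, -5, 1, -1, 4; Σd² = 48
ρ = 1 − 6Σd² / [n(n²−1)] = 1 − 6×48 / (6×35) = 1 − 288/210 ≈ -0.371

-0.371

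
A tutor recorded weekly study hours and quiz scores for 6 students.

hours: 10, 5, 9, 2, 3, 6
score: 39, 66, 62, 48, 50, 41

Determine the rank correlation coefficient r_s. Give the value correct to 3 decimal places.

-0.314

Rank hours: 6, 3, 5, 1, 2, 4
Rank score: 1, 6, 5, 3, 4, 2
d = rank(hours) − rank(score): 5, -3, 0, -2, -2, 2; Σd² = 46
ρ = 1 − 6Σd² / [n(n²−1)] = 1 − 6×46 / (6×35) = 1 − 276/210 ≈ -0.314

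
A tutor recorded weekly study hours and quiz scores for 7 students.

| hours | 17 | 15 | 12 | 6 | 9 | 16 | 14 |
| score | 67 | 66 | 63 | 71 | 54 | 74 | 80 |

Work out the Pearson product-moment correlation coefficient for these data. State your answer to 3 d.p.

n = 7, Σx = 89, Σy = 475, Σx² = 1227, Σy² = 32647, Σxy = 6101
nΣxy − ΣxΣy = 42707 − 42275 = 432
nΣx² − (Σx)² = 8589 − 7921 = 668; nΣy² − (Σy)² = 228529 − 225625 = 2904
r = 432 / √(668 × 2904) = 432 / 1392.7929 ≈ 0.310

0.310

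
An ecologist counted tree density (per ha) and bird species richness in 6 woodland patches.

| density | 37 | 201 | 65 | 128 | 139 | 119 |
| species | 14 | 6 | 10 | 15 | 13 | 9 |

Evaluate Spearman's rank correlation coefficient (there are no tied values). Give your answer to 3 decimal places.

Rank density: 1, 6, 2, 4, 5, 3
Rank species: 5, 1, 3, 6, 4, 2
d = rank(density) − rank(species): -4, 5, -1, -2, 1, 1; Σd² = 48
ρ = 1 − 6Σd² / [n(n²−1)] = 1 − 6×48 / (6×35) = 1 − 288/210 ≈ -0.371

-0.371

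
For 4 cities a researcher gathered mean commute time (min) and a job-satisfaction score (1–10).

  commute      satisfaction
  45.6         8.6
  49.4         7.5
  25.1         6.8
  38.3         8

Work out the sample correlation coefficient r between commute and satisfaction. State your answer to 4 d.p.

n = 4, Σx = 158.4, Σy = 30.9, Σx² = 6616.62, Σy² = 240.45, Σxy = 1239.74
nΣxy − ΣxΣy = 4958.96 − 4894.56 = 64.4
nΣx² − (Σx)² = 26466.48 − 25090.56 = 1375.92; nΣy² − (Σy)² = 961.8 − 954.81 = 6.99
r = 64.4 / √(1375.92 × 6.99) = 64.4 / 98.0698 ≈ 0.6567

0.6567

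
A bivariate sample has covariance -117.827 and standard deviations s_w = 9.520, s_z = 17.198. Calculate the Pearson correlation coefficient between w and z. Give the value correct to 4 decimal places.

-0.7197

r = Cov(w,z) / (s_w · s_z) = -117.827 / (9.520 × 17.198)
  = -117.827 / 163.7250 ≈ -0.7197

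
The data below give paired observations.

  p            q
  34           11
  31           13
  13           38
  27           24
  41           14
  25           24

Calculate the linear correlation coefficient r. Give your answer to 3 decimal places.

-0.915

n = 6, Σp = 171, Σq = 124, Σp² = 5321, Σq² = 3082, Σpq = 3093
nΣpq − ΣpΣq = 18558 − 21204 = -2646
nΣp² − (Σp)² = 31926 − 29241 = 2685; nΣq² − (Σq)² = 18492 − 15376 = 3116
r = -2646 / √(2685 × 3116) = -2646 / 2892.4834 ≈ -0.915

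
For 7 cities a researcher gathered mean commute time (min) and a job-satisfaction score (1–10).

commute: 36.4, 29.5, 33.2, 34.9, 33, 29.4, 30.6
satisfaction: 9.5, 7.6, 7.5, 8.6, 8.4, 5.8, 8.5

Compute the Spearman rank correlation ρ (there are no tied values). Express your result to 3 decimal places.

0.750

Rank commute: 7, 2, 5, 6, 4, 1, 3
Rank satisfaction: 7, 3, 2, 6, 4, 1, 5
d = rank(commute) − rank(satisfaction): 0, -1, 3, 0, 0, 0, -2; Σd² = 14
ρ = 1 − 6Σd² / [n(n²−1)] = 1 − 6×14 / (7×48) = 1 − 84/336 ≈ 0.750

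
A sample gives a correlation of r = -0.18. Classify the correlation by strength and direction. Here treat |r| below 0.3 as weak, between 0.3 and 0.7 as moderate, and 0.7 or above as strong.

weak negative

r = -0.18 < 0 so the relationship is negative.
|r| = 0.18, which falls in the weak range.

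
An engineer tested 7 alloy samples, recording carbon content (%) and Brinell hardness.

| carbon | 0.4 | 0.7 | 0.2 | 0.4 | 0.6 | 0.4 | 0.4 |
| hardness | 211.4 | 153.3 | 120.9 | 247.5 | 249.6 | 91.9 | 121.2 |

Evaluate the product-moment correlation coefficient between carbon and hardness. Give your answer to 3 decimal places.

0.325

n = 7, Σx = 3.1, Σy = 1195.8, Σx² = 1.53, Σy² = 229499.12, Σxy = 550.05
nΣxy − ΣxΣy = 3850.35 − 3706.98 = 143.37
nΣx² − (Σx)² = 10.71 − 9.61 = 1.1; nΣy² − (Σy)² = 1606493.84 − 1429937.64 = 176556.2
r = 143.37 / √(1.1 × 176556.2) = 143.37 / 440.6947 ≈ 0.325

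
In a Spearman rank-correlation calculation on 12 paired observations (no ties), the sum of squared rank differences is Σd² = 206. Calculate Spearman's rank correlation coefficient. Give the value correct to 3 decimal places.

ρ = 1 − 6Σd² / [n(n²−1)] = 1 − 6×206 / (12×143)
  = 1 − 1236/1716 = 1 − 0.7203 ≈ 0.280

0.280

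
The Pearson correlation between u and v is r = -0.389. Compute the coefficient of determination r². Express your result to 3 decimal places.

r² = (-0.389)² = 0.151

0.151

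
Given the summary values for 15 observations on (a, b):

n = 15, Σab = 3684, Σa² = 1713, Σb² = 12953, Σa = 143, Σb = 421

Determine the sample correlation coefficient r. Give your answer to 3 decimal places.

r = (nΣab − ΣaΣb) / √[(nΣa² − (Σa)²)(nΣb² − (Σb)²)]
Numerator: 15×3684 − 143×421 = -4943
Denominator: √[(25695 − 20449)(194295 − 177241)] = √[5246 × 17054] = 9458.6090
r = -4943 / 9458.6090 ≈ -0.523

-0.523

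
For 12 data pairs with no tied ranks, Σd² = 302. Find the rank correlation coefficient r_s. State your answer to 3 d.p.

ρ = 1 − 6Σd² / [n(n²−1)] = 1 − 6×302 / (12×143)
  = 1 − 1812/1716 = 1 − 1.0559 ≈ -0.056

-0.056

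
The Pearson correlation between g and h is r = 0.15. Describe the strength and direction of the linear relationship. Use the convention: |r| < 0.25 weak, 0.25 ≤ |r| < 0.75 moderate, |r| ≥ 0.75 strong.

r = 0.15 > 0 so the relationship is positive.
|r| = 0.15, which falls in the weak range.

weak positive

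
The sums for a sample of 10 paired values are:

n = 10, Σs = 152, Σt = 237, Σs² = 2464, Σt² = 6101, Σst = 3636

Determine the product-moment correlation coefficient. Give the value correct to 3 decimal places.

r = (nΣst − ΣsΣt) / √[(nΣs² − (Σs)²)(nΣt² − (Σt)²)]
Numerator: 10×3636 − 152×237 = 336
Denominator: √[(24640 − 23104)(61010 − 56169)] = √[1536 × 4841] = 2726.8619
r = 336 / 2726.8619 ≈ 0.123

0.123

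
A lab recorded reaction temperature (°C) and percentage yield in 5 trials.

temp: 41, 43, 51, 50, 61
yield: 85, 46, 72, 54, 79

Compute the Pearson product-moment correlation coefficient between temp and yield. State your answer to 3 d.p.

0.234

n = 5, Σx = 246, Σy = 336, Σx² = 12352, Σy² = 23682, Σxy = 16654
nΣxy − ΣxΣy = 83270 − 82656 = 614
nΣx² − (Σx)² = 61760 − 60516 = 1244; nΣy² − (Σy)² = 118410 − 112896 = 5514
r = 614 / √(1244 × 5514) = 614 / 2619.0487 ≈ 0.234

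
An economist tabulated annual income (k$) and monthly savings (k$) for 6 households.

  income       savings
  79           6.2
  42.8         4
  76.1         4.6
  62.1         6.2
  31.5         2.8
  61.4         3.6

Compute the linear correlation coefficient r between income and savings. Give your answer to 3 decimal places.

0.724

n = 6, Σx = 352.9, Σy = 27.4, Σx² = 22482.67, Σy² = 134.84, Σxy = 1705.32
nΣxy − ΣxΣy = 10231.92 − 9669.46 = 562.46
nΣx² − (Σx)² = 134896.02 − 124538.41 = 10357.61; nΣy² − (Σy)² = 809.04 − 750.76 = 58.28
r = 562.46 / √(10357.61 × 58.28) = 562.46 / 776.9437 ≈ 0.724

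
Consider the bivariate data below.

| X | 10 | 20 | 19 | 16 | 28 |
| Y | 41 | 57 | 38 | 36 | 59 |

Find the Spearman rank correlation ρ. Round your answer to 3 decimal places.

Rank X: 1, 4, 3, 2, 5
Rank Y: 3, 4, 2, 1, 5
d = rank(X) − rank(Y): -2, 0, 1, 1, 0; Σd² = 6
ρ = 1 − 6Σd² / [n(n²−1)] = 1 − 6×6 / (5×24) = 1 − 36/120 ≈ 0.700

0.700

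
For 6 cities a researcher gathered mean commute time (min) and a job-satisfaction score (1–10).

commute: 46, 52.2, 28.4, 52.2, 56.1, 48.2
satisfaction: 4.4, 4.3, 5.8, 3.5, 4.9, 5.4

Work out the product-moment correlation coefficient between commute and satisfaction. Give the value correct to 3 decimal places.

n = 6, Σx = 283.1, Σy = 28.3, Σx² = 13842.69, Σy² = 136.91, Σxy = 1309.45
nΣxy − ΣxΣy = 7856.7 − 8011.73 = -155.03
nΣx² − (Σx)² = 83056.14 − 80145.61 = 2910.53; nΣy² − (Σy)² = 821.46 − 800.89 = 20.57
r = -155.03 / √(2910.53 × 20.57) = -155.03 / 244.6827 ≈ -0.634

-0.634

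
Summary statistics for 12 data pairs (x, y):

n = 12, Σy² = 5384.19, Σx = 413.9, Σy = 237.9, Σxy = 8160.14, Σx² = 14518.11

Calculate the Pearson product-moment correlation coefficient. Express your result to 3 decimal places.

r = (nΣxy − ΣxΣy) / √[(nΣx² − (Σx)²)(nΣy² − (Σy)²)]
Numerator: 12×8160.14 − 413.9×237.9 = -545.13
Denominator: √[(174217.32 − 171313.21)(64610.28 − 56596.41)] = √[2904.11 × 8013.87] = 4824.2264
r = -545.13 / 4824.2264 ≈ -0.113

-0.113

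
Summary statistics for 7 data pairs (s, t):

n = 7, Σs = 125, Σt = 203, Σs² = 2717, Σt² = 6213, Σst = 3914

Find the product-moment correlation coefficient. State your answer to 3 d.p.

r = (nΣst − ΣsΣt) / √[(nΣs² − (Σs)²)(nΣt² − (Σt)²)]
Numerator: 7×3914 − 125×203 = 2023
Denominator: √[(19019 − 15625)(43491 − 41209)] = √[3394 × 2282] = 2783.0034
r = 2023 / 2783.0034 ≈ 0.727

0.727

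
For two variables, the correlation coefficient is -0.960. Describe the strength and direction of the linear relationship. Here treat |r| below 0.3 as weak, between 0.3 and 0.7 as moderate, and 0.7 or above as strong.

r = -0.960 < 0 so the relationship is negative.
|r| = 0.960, which falls in the strong range.

strong negative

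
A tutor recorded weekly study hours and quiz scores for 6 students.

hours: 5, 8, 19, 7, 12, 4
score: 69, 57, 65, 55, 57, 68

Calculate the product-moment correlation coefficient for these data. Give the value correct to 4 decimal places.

-0.1379

n = 6, Σx = 55, Σy = 371, Σx² = 659, Σy² = 23133, Σxy = 3377
nΣxy − ΣxΣy = 20262 − 20405 = -143
nΣx² − (Σx)² = 3954 − 3025 = 929; nΣy² − (Σy)² = 138798 − 137641 = 1157
r = -143 / √(929 × 1157) = -143 / 1036.7512 ≈ -0.1379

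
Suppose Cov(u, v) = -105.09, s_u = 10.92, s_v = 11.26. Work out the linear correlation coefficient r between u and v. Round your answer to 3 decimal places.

-0.855

r = Cov(u,v) / (s_u · s_v) = -105.09 / (10.92 × 11.26)
  = -105.09 / 122.9592 ≈ -0.855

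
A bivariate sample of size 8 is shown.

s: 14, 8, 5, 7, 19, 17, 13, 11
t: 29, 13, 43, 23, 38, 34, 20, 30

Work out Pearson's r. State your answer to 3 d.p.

n = 8, Σs = 94, Σt = 230, Σs² = 1274, Σt² = 7288, Σst = 2776
nΣst − ΣsΣt = 22208 − 21620 = 588
nΣs² − (Σs)² = 10192 − 8836 = 1356; nΣt² − (Σt)² = 58304 − 52900 = 5404
r = 588 / √(1356 × 5404) = 588 / 2706.9954 ≈ 0.217

0.217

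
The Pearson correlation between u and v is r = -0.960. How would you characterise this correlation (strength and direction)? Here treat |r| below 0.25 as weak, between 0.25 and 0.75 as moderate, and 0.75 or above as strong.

strong negative

r = -0.960 < 0 so the relationship is negative.
|r| = 0.960, which falls in the strong range.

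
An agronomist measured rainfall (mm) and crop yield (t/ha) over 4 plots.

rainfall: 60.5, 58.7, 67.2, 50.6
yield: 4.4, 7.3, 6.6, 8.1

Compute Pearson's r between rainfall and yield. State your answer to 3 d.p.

-0.495

n = 4, Σx = 237, Σy = 26.4, Σx² = 14182.14, Σy² = 181.82, Σxy = 1548.09
nΣxy − ΣxΣy = 6192.36 − 6256.8 = -64.44
nΣx² − (Σx)² = 56728.56 − 56169 = 559.56; nΣy² − (Σy)² = 727.28 − 696.96 = 30.32
r = -64.44 / √(559.56 × 30.32) = -64.44 / 130.2531 ≈ -0.495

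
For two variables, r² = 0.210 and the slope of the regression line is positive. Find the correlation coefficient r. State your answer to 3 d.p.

|r| = √0.210 = 0.458
The association is positive, so r = 0.458.

0.458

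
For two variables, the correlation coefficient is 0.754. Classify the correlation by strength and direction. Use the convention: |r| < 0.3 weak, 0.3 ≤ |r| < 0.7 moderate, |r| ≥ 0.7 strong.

strong positive

r = 0.754 > 0 so the relationship is positive.
|r| = 0.754, which falls in the strong range.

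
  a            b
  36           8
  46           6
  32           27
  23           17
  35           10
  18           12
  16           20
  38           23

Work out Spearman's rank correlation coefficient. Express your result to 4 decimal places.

-0.4048

Rank a: 6, 8, 4, 3, 5, 2, 1, 7
Rank b: 2, 1, 8, 5, 3, 4, 6, 7
d = rank(a) − rank(b): 4, 7, -4, -2, 2, -2, -5, 0; Σd² = 118
ρ = 1 − 6Σd² / [n(n²−1)] = 1 − 6×118 / (8×63) = 1 − 708/504 ≈ -0.4048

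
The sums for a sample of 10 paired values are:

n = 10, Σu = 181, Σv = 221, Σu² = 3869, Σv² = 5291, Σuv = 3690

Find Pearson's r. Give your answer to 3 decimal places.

-0.631

r = (nΣuv − ΣuΣv) / √[(nΣu² − (Σu)²)(nΣv² − (Σv)²)]
Numerator: 10×3690 − 181×221 = -3101
Denominator: √[(38690 − 32761)(52910 − 48841)] = √[5929 × 4069] = 4911.7310
r = -3101 / 4911.7310 ≈ -0.631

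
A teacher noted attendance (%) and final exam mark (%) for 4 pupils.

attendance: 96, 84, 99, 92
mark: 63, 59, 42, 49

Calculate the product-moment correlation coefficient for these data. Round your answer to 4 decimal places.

-0.4612

n = 4, Σx = 371, Σy = 213, Σx² = 34537, Σy² = 11615, Σxy = 19670
nΣxy − ΣxΣy = 78680 − 79023 = -343
nΣx² − (Σx)² = 138148 − 137641 = 507; nΣy² − (Σy)² = 46460 − 45369 = 1091
r = -343 / √(507 × 1091) = -343 / 743.7318 ≈ -0.4612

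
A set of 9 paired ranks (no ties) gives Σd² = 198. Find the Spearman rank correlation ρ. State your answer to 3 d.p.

-0.650

ρ = 1 − 6Σd² / [n(n²−1)] = 1 − 6×198 / (9×80)
  = 1 − 1188/720 = 1 − 1.6500 ≈ -0.650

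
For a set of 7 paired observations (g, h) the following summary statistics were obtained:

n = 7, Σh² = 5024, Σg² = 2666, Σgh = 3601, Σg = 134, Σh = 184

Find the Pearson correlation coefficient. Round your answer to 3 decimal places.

r = (nΣgh − ΣgΣh) / √[(nΣg² − (Σg)²)(nΣh² − (Σh)²)]
Numerator: 7×3601 − 134×184 = 551
Denominator: √[(18662 − 17956)(35168 − 33856)] = √[706 × 1312] = 962.4303
r = 551 / 962.4303 ≈ 0.573

0.573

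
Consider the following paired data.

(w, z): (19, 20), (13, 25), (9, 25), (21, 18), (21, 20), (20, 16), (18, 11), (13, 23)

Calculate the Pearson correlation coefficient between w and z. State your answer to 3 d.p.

n = 8, Σw = 134, Σz = 158, Σw² = 2386, Σz² = 3280, Σwz = 2545
nΣwz − ΣwΣz = 20360 − 21172 = -812
nΣw² − (Σw)² = 19088 − 17956 = 1132; nΣz² − (Σz)² = 26240 − 24964 = 1276
r = -812 / √(1132 × 1276) = -812 / 1201.8452 ≈ -0.676

-0.676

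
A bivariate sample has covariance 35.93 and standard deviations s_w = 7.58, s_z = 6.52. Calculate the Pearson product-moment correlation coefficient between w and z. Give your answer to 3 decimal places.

r = Cov(w,z) / (s_w · s_z) = 35.93 / (7.58 × 6.52)
  = 35.93 / 49.4216 ≈ 0.727

0.727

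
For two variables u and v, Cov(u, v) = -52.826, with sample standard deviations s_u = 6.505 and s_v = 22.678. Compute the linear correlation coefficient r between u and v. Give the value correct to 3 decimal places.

r = Cov(u,v) / (s_u · s_v) = -52.826 / (6.505 × 22.678)
  = -52.826 / 147.5204 ≈ -0.358

-0.358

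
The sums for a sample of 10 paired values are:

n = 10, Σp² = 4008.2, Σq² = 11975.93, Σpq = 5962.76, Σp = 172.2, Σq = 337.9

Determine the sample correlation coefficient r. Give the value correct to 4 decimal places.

r = (nΣpq − ΣpΣq) / √[(nΣp² − (Σp)²)(nΣq² − (Σq)²)]
Numerator: 10×5962.76 − 172.2×337.9 = 1441.22
Denominator: √[(40082 − 29652.84)(119759.3 − 114176.41)] = √[10429.16 × 5582.89] = 7630.5212
r = 1441.22 / 7630.5212 ≈ 0.1889

0.1889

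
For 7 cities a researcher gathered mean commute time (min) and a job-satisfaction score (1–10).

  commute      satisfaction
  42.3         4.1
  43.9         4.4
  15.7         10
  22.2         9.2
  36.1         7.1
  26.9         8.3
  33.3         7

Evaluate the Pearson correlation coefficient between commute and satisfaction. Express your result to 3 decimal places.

-0.970

n = 7, Σx = 220.4, Σy = 50.1, Σx² = 7591.54, Σy² = 389.11, Σxy = 1440.51
nΣxy − ΣxΣy = 10083.57 − 11042.04 = -958.47
nΣx² − (Σx)² = 53140.78 − 48576.16 = 4564.62; nΣy² − (Σy)² = 2723.77 − 2510.01 = 213.76
r = -958.47 / √(4564.62 × 213.76) = -958.47 / 987.7921 ≈ -0.970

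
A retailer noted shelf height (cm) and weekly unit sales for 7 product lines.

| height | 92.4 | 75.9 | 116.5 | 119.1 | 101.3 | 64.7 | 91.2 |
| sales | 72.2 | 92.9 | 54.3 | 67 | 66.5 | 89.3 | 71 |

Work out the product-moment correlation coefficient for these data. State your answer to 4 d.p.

-0.8983

n = 7, Σx = 661.1, Σy = 513.2, Σx² = 64820.85, Σy² = 38718.48, Σxy = 47017.4
nΣxy − ΣxΣy = 329121.8 − 339276.52 = -10154.72
nΣx² − (Σx)² = 453745.95 − 437053.21 = 16692.74; nΣy² − (Σy)² = 271029.36 − 263374.24 = 7655.12
r = -10154.72 / √(16692.74 × 7655.12) = -10154.72 / 11304.1996 ≈ -0.8983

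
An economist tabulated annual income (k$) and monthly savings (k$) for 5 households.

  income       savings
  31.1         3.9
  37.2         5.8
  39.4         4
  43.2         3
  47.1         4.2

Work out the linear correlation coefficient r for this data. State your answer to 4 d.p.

-0.2259

n = 5, Σx = 198, Σy = 20.9, Σx² = 7988.06, Σy² = 91.49, Σxy = 822.07
nΣxy − ΣxΣy = 4110.35 − 4138.2 = -27.85
nΣx² − (Σx)² = 39940.3 − 39204 = 736.3; nΣy² − (Σy)² = 457.45 − 436.81 = 20.64
r = -27.85 / √(736.3 × 20.64) = -27.85 / 123.2771 ≈ -0.2259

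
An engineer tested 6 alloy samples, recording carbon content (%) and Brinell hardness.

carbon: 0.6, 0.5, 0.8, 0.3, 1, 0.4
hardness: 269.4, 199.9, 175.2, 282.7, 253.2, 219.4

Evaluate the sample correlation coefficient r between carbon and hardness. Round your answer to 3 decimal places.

-0.226

n = 6, Σx = 3.6, Σy = 1399.8, Σx² = 2.5, Σy² = 335397.3, Σxy = 827.52
nΣxy − ΣxΣy = 4965.12 − 5039.28 = -74.16
nΣx² − (Σx)² = 15 − 12.96 = 2.04; nΣy² − (Σy)² = 2012383.8 − 1959440.04 = 52943.76
r = -74.16 / √(2.04 × 52943.76) = -74.16 / 328.6416 ≈ -0.226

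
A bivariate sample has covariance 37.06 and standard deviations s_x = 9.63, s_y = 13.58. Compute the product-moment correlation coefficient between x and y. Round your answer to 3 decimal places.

0.283

r = Cov(x,y) / (s_x · s_y) = 37.06 / (9.63 × 13.58)
  = 37.06 / 130.7754 ≈ 0.283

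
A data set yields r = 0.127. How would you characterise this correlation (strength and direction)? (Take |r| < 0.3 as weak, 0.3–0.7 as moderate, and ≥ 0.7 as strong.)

r = 0.127 > 0 so the relationship is positive.
|r| = 0.127, which falls in the weak range.

weak positive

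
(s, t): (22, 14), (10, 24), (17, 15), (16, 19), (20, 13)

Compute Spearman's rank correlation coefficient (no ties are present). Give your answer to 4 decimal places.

Rank s: 5, 1, 3, 2, 4
Rank t: 2, 5, 3, 4, 1
d = rank(s) − rank(t): 3, -4, 0, -2, 3; Σd² = 38
ρ = 1 − 6Σd² / [n(n²−1)] = 1 − 6×38 / (5×24) = 1 − 228/120 ≈ -0.9000

-0.9000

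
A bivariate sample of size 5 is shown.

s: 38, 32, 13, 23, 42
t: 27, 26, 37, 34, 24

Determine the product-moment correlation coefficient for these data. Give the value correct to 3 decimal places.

-0.960

n = 5, Σs = 148, Σt = 148, Σs² = 4930, Σt² = 4506, Σst = 4129
nΣst − ΣsΣt = 20645 − 21904 = -1259
nΣs² − (Σs)² = 24650 − 21904 = 2746; nΣt² − (Σt)² = 22530 − 21904 = 626
r = -1259 / √(2746 × 626) = -1259 / 1311.1049 ≈ -0.960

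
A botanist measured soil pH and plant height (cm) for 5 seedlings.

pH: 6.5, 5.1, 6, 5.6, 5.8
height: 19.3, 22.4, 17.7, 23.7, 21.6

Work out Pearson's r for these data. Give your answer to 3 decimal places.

-0.677

n = 5, Σx = 29, Σy = 104.7, Σx² = 169.26, Σy² = 2215.79, Σxy = 603.89
nΣxy − ΣxΣy = 3019.45 − 3036.3 = -16.85
nΣx² − (Σx)² = 846.3 − 841 = 5.3; nΣy² − (Σy)² = 11078.95 − 10962.09 = 116.86
r = -16.85 / √(5.3 × 116.86) = -16.85 / 24.8869 ≈ -0.677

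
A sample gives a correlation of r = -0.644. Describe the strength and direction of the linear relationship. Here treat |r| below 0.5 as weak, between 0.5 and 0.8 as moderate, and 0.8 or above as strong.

r = -0.644 < 0 so the relationship is negative.
|r| = 0.644, which falls in the moderate range.

moderate negative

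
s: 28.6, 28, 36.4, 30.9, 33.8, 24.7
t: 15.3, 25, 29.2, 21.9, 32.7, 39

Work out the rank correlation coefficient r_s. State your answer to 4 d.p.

-0.0857

Rank s: 3, 2, 6, 4, 5, 1
Rank t: 1, 3, 4, 2, 5, 6
d = rank(s) − rank(t): 2, -1, 2, 2, 0, -5; Σd² = 38
ρ = 1 − 6Σd² / [n(n²−1)] = 1 − 6×38 / (6×35) = 1 − 228/210 ≈ -0.0857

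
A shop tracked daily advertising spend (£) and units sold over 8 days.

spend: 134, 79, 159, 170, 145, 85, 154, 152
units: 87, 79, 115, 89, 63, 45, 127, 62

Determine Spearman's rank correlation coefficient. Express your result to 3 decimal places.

Rank spend: 3, 1, 7, 8, 4, 2, 6, 5
Rank units: 5, 4, 7, 6, 3, 1, 8, 2
d = rank(spend) − rank(units): -2, -3, 0, 2, 1, 1, -2, 3; Σd² = 32
ρ = 1 − 6Σd² / [n(n²−1)] = 1 − 6×32 / (8×63) = 1 − 192/504 ≈ 0.619

0.619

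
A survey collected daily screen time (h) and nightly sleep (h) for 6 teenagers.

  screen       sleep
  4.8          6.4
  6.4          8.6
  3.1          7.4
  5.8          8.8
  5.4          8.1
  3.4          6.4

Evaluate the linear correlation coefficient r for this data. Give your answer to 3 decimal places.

n = 6, Σx = 28.9, Σy = 45.7, Σx² = 147.97, Σy² = 353.69, Σxy = 225.24
nΣxy − ΣxΣy = 1351.44 − 1320.73 = 30.71
nΣx² − (Σx)² = 887.82 − 835.21 = 52.61; nΣy² − (Σy)² = 2122.14 − 2088.49 = 33.65
r = 30.71 / √(52.61 × 33.65) = 30.71 / 42.0752 ≈ 0.730

0.730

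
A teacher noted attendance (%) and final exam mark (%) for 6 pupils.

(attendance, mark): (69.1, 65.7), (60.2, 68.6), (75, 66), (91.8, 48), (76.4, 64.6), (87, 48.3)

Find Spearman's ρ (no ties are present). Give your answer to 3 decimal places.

-0.943

Rank attendance: 2, 1, 3, 6, 4, 5
Rank mark: 4, 6, 5, 1, 3, 2
d = rank(attendance) − rank(mark): -2, -5, -2, 5, 1, 3; Σd² = 68
ρ = 1 − 6Σd² / [n(n²−1)] = 1 − 6×68 / (6×35) = 1 − 408/210 ≈ -0.943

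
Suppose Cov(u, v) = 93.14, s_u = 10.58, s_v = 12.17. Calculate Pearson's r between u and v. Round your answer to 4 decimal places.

r = Cov(u,v) / (s_u · s_v) = 93.14 / (10.58 × 12.17)
  = 93.14 / 128.7586 ≈ 0.7234

0.7234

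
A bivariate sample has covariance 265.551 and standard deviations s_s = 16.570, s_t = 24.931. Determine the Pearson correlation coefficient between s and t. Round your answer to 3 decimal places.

0.643

r = Cov(s,t) / (s_s · s_t) = 265.551 / (16.570 × 24.931)
  = 265.551 / 413.1067 ≈ 0.643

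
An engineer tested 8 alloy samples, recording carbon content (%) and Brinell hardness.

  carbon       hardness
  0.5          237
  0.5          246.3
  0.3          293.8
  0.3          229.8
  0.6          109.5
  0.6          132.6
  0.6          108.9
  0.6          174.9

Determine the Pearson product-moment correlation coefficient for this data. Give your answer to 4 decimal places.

n = 8, Σx = 4, Σy = 1532.8, Σx² = 2.12, Σy² = 327981.4, Σxy = 714.27
nΣxy − ΣxΣy = 5714.16 − 6131.2 = -417.04
nΣx² − (Σx)² = 16.96 − 16 = 0.96; nΣy² − (Σy)² = 2623851.2 − 2349475.84 = 274375.36
r = -417.04 / √(0.96 × 274375.36) = -417.04 / 513.2254 ≈ -0.8126

-0.8126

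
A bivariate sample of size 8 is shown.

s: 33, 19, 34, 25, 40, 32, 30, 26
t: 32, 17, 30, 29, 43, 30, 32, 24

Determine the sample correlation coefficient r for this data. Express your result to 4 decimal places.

n = 8, Σs = 239, Σt = 237, Σs² = 7431, Σt² = 7403, Σst = 7388
nΣst − ΣsΣt = 59104 − 56643 = 2461
nΣs² − (Σs)² = 59448 − 57121 = 2327; nΣt² − (Σt)² = 59224 − 56169 = 3055
r = 2461 / √(2327 × 3055) = 2461 / 2666.2680 ≈ 0.9230

0.9230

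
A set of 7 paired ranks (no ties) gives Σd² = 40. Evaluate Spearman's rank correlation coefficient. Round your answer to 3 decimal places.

ρ = 1 − 6Σd² / [n(n²−1)] = 1 − 6×40 / (7×48)
  = 1 − 240/336 = 1 − 0.7143 ≈ 0.286

0.286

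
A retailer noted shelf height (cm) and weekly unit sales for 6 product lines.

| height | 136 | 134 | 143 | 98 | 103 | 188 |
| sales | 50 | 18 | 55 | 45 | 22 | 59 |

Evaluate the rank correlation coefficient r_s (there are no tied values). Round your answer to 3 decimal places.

Rank height: 4, 3, 5, 1, 2, 6
Rank sales: 4, 1, 5, 3, 2, 6
d = rank(height) − rank(sales): 0, 2, 0, -2, 0, 0; Σd² = 8
ρ = 1 − 6Σd² / [n(n²−1)] = 1 − 6×8 / (6×35) = 1 − 48/210 ≈ 0.771

0.771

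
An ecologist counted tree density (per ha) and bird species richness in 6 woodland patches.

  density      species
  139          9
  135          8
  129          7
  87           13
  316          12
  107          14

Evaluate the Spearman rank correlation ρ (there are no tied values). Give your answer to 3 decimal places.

-0.371

Rank density: 5, 4, 3, 1, 6, 2
Rank species: 3, 2, 1, 5, 4, 6
d = rank(density) − rank(species): 2, 2, 2, -4, 2, -4; Σd² = 48
ρ = 1 − 6Σd² / [n(n²−1)] = 1 − 6×48 / (6×35) = 1 − 288/210 ≈ -0.371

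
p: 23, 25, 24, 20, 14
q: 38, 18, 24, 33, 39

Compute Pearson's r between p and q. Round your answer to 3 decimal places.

-0.718

n = 5, Σp = 106, Σq = 152, Σp² = 2326, Σq² = 4954, Σpq = 3106
nΣpq − ΣpΣq = 15530 − 16112 = -582
nΣp² − (Σp)² = 11630 − 11236 = 394; nΣq² − (Σq)² = 24770 − 23104 = 1666
r = -582 / √(394 × 1666) = -582 / 810.1876 ≈ -0.718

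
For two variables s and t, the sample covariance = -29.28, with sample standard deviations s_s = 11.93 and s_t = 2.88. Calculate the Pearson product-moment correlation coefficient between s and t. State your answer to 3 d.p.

-0.852

r = Cov(s,t) / (s_s · s_t) = -29.28 / (11.93 × 2.88)
  = -29.28 / 34.3584 ≈ -0.852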